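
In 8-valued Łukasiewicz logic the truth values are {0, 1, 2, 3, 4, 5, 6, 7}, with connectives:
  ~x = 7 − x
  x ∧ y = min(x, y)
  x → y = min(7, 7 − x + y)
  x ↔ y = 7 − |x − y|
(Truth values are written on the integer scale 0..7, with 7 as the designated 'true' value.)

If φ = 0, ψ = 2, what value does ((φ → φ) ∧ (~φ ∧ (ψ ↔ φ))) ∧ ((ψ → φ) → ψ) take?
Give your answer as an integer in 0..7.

4

φ → φ = 0 → 0 = 7
~φ = ~0 = 7
ψ ↔ φ = 2 ↔ 0 = 5
~φ ∧ (ψ ↔ φ) = 7 ∧ 5 = 5
(φ → φ) ∧ (~φ ∧ (ψ ↔ φ)) = 7 ∧ 5 = 5
ψ → φ = 2 → 0 = 5
(ψ → φ) → ψ = 5 → 2 = 4
((φ → φ) ∧ (~φ ∧ (ψ ↔ φ))) ∧ ((ψ → φ) → ψ) = 5 ∧ 4 = 4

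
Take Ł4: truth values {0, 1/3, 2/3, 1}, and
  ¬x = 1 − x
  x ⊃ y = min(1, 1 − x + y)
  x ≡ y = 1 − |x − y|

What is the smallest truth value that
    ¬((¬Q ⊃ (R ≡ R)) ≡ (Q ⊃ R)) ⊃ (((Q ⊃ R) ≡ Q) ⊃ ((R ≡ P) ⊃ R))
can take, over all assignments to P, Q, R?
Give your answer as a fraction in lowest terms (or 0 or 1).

Take P = 0, Q = 2/3, R = 0:
¬Q = ¬2/3 = 1/3
R ≡ R = 0 ≡ 0 = 1
¬Q ⊃ (R ≡ R) = 1/3 ⊃ 1 = 1
Q ⊃ R = 2/3 ⊃ 0 = 1/3
(¬Q ⊃ (R ≡ R)) ≡ (Q ⊃ R) = 1 ≡ 1/3 = 1/3
¬((¬Q ⊃ (R ≡ R)) ≡ (Q ⊃ R)) = ¬1/3 = 2/3
Q ⊃ R = 2/3 ⊃ 0 = 1/3
(Q ⊃ R) ≡ Q = 1/3 ≡ 2/3 = 2/3
R ≡ P = 0 ≡ 0 = 1
(R ≡ P) ⊃ R = 1 ⊃ 0 = 0
((Q ⊃ R) ≡ Q) ⊃ ((R ≡ P) ⊃ R) = 2/3 ⊃ 0 = 1/3
¬((¬Q ⊃ (R ≡ R)) ≡ (Q ⊃ R)) ⊃ (((Q ⊃ R) ≡ Q) ⊃ ((R ≡ P) ⊃ R)) = 2/3 ⊃ 1/3 = 2/3
No assignment yields a value below 2/3, so this is the minimum.

2/3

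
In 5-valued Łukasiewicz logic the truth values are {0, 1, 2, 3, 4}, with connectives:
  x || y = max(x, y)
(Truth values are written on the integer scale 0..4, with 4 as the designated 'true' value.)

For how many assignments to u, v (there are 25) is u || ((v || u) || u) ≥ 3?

16

value 4: 9 assignments (counts)
value 3: 7 assignments (counts)
value 2: 5 assignments
value 1: 3 assignments
value 0: 1 assignment
So 16 of the 25 assignments meet the threshold.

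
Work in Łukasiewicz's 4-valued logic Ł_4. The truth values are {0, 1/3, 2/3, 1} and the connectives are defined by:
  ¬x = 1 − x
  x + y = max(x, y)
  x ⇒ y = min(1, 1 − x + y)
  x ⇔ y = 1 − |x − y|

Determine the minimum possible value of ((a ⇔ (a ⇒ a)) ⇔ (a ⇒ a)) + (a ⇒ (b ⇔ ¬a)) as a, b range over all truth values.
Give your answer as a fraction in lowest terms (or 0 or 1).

2/3

Take a = 2/3, b = 1:
a ⇒ a = 2/3 ⇒ 2/3 = 1
a ⇔ (a ⇒ a) = 2/3 ⇔ 1 = 2/3
a ⇒ a = 2/3 ⇒ 2/3 = 1
(a ⇔ (a ⇒ a)) ⇔ (a ⇒ a) = 2/3 ⇔ 1 = 2/3
¬a = ¬2/3 = 1/3
b ⇔ ¬a = 1 ⇔ 1/3 = 1/3
a ⇒ (b ⇔ ¬a) = 2/3 ⇒ 1/3 = 2/3
((a ⇔ (a ⇒ a)) ⇔ (a ⇒ a)) + (a ⇒ (b ⇔ ¬a)) = 2/3 + 2/3 = 2/3
No assignment yields a value below 2/3, so this is the minimum.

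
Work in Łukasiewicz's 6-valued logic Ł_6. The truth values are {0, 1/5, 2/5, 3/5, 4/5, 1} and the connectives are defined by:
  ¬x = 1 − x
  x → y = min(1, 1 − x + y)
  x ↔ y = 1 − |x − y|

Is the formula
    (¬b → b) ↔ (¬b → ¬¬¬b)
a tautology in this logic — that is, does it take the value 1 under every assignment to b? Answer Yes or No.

No

Counterexample: take b = 0.
¬b = ¬0 = 1
¬b → b = 1 → 0 = 0
¬b = ¬0 = 1
¬b = ¬0 = 1
¬¬b = ¬1 = 0
¬¬¬b = ¬0 = 1
¬b → ¬¬¬b = 1 → 1 = 1
(¬b → b) ↔ (¬b → ¬¬¬b) = 0 ↔ 1 = 0
This gives 0 ≠ 1.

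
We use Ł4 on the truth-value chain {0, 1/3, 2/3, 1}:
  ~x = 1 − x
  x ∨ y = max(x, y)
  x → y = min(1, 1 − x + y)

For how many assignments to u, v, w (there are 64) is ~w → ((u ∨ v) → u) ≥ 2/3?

value 1: 54 assignments (counts)
value 2/3: 6 assignments (counts)
value 1/3: 3 assignments
value 0: 1 assignment
So 60 of the 64 assignments meet the threshold.

60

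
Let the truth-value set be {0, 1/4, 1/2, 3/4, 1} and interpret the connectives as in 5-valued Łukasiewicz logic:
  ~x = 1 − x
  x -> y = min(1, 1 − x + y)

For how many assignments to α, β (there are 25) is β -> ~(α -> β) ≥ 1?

9

value 1: 9 assignments (counts)
value 3/4: 3 assignments
value 1/2: 4 assignments
value 1/4: 4 assignments
value 0: 5 assignments
So 9 of the 25 assignments meet the threshold.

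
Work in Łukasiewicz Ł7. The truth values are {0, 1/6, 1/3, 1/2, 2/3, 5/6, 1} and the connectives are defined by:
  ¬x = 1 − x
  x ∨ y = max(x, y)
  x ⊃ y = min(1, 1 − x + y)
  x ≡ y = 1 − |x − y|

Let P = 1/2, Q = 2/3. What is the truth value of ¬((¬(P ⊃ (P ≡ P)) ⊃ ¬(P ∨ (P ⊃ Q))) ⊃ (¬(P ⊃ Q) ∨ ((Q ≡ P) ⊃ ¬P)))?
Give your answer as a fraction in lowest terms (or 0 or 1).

1/3

P ≡ P = 1/2 ≡ 1/2 = 1
P ⊃ (P ≡ P) = 1/2 ⊃ 1 = 1
¬(P ⊃ (P ≡ P)) = ¬1 = 0
P ⊃ Q = 1/2 ⊃ 2/3 = 1
P ∨ (P ⊃ Q) = 1/2 ∨ 1 = 1
¬(P ∨ (P ⊃ Q)) = ¬1 = 0
¬(P ⊃ (P ≡ P)) ⊃ ¬(P ∨ (P ⊃ Q)) = 0 ⊃ 0 = 1
P ⊃ Q = 1/2 ⊃ 2/3 = 1
¬(P ⊃ Q) = ¬1 = 0
Q ≡ P = 2/3 ≡ 1/2 = 5/6
¬P = ¬1/2 = 1/2
(Q ≡ P) ⊃ ¬P = 5/6 ⊃ 1/2 = 2/3
¬(P ⊃ Q) ∨ ((Q ≡ P) ⊃ ¬P) = 0 ∨ 2/3 = 2/3
(¬(P ⊃ (P ≡ P)) ⊃ ¬(P ∨ (P ⊃ Q))) ⊃ (¬(P ⊃ Q) ∨ ((Q ≡ P) ⊃ ¬P)) = 1 ⊃ 2/3 = 2/3
¬((¬(P ⊃ (P ≡ P)) ⊃ ¬(P ∨ (P ⊃ Q))) ⊃ (¬(P ⊃ Q) ∨ ((Q ≡ P) ⊃ ¬P))) = ¬2/3 = 1/3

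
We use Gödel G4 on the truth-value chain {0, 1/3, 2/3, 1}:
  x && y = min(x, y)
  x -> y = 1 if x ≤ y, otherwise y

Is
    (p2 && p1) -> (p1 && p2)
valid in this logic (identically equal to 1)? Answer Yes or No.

Yes

p1 = 0, p2 = 0 ↦ 1
p1 = 0, p2 = 1/3 ↦ 1
p1 = 0, p2 = 2/3 ↦ 1
p1 = 0, p2 = 1 ↦ 1
p1 = 1/3, p2 = 0 ↦ 1
p1 = 1/3, p2 = 1/3 ↦ 1
p1 = 1/3, p2 = 2/3 ↦ 1
p1 = 1/3, p2 = 1 ↦ 1
p1 = 2/3, p2 = 0 ↦ 1
p1 = 2/3, p2 = 1/3 ↦ 1
p1 = 2/3, p2 = 2/3 ↦ 1
p1 = 2/3, p2 = 1 ↦ 1
p1 = 1, p2 = 0 ↦ 1
p1 = 1, p2 = 1/3 ↦ 1
p1 = 1, p2 = 2/3 ↦ 1
p1 = 1, p2 = 1 ↦ 1
Every assignment gives a value ≥ 1.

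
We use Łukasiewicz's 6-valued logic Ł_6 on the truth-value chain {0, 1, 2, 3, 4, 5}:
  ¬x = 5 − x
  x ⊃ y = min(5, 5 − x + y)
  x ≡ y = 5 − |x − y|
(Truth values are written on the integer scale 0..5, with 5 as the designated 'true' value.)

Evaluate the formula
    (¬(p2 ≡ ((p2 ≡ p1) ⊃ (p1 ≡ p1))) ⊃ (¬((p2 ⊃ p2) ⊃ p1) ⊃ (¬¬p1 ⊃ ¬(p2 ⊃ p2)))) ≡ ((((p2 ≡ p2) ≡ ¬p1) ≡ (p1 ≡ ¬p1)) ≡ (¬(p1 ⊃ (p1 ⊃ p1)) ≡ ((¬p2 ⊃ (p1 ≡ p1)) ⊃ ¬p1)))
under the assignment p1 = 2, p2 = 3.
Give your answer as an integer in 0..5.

p2 ≡ p1 = 3 ≡ 2 = 4
p1 ≡ p1 = 2 ≡ 2 = 5
(p2 ≡ p1) ⊃ (p1 ≡ p1) = 4 ⊃ 5 = 5
p2 ≡ ((p2 ≡ p1) ⊃ (p1 ≡ p1)) = 3 ≡ 5 = 3
¬(p2 ≡ ((p2 ≡ p1) ⊃ (p1 ≡ p1))) = ¬3 = 2
p2 ⊃ p2 = 3 ⊃ 3 = 5
(p2 ⊃ p2) ⊃ p1 = 5 ⊃ 2 = 2
¬((p2 ⊃ p2) ⊃ p1) = ¬2 = 3
¬p1 = ¬2 = 3
¬¬p1 = ¬3 = 2
p2 ⊃ p2 = 3 ⊃ 3 = 5
¬(p2 ⊃ p2) = ¬5 = 0
¬¬p1 ⊃ ¬(p2 ⊃ p2) = 2 ⊃ 0 = 3
¬((p2 ⊃ p2) ⊃ p1) ⊃ (¬¬p1 ⊃ ¬(p2 ⊃ p2)) = 3 ⊃ 3 = 5
¬(p2 ≡ ((p2 ≡ p1) ⊃ (p1 ≡ p1))) ⊃ (¬((p2 ⊃ p2) ⊃ p1) ⊃ (¬¬p1 ⊃ ¬(p2 ⊃ p2))) = 2 ⊃ 5 = 5
p2 ≡ p2 = 3 ≡ 3 = 5
¬p1 = ¬2 = 3
(p2 ≡ p2) ≡ ¬p1 = 5 ≡ 3 = 3
¬p1 = ¬2 = 3
p1 ≡ ¬p1 = 2 ≡ 3 = 4
((p2 ≡ p2) ≡ ¬p1) ≡ (p1 ≡ ¬p1) = 3 ≡ 4 = 4
p1 ⊃ p1 = 2 ⊃ 2 = 5
p1 ⊃ (p1 ⊃ p1) = 2 ⊃ 5 = 5
¬(p1 ⊃ (p1 ⊃ p1)) = ¬5 = 0
¬p2 = ¬3 = 2
p1 ≡ p1 = 2 ≡ 2 = 5
¬p2 ⊃ (p1 ≡ p1) = 2 ⊃ 5 = 5
¬p1 = ¬2 = 3
(¬p2 ⊃ (p1 ≡ p1)) ⊃ ¬p1 = 5 ⊃ 3 = 3
¬(p1 ⊃ (p1 ⊃ p1)) ≡ ((¬p2 ⊃ (p1 ≡ p1)) ⊃ ¬p1) = 0 ≡ 3 = 2
(((p2 ≡ p2) ≡ ¬p1) ≡ (p1 ≡ ¬p1)) ≡ (¬(p1 ⊃ (p1 ⊃ p1)) ≡ ((¬p2 ⊃ (p1 ≡ p1)) ⊃ ¬p1)) = 4 ≡ 2 = 3
(¬(p2 ≡ ((p2 ≡ p1) ⊃ (p1 ≡ p1))) ⊃ (¬((p2 ⊃ p2) ⊃ p1) ⊃ (¬¬p1 ⊃ ¬(p2 ⊃ p2)))) ≡ ((((p2 ≡ p2) ≡ ¬p1) ≡ (p1 ≡ ¬p1)) ≡ (¬(p1 ⊃ (p1 ⊃ p1)) ≡ ((¬p2 ⊃ (p1 ≡ p1)) ⊃ ¬p1))) = 5 ≡ 3 = 3

3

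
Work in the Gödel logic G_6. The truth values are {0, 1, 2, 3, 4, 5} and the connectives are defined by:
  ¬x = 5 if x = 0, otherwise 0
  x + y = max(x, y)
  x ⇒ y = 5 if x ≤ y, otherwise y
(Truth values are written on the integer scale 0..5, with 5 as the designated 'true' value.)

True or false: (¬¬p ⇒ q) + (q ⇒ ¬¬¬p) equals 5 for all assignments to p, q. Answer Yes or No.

Counterexample: take p = 1, q = 1.
¬p = ¬1 = 0
¬¬p = ¬0 = 5
¬¬p ⇒ q = 5 ⇒ 1 = 1
¬p = ¬1 = 0
¬¬p = ¬0 = 5
¬¬¬p = ¬5 = 0
q ⇒ ¬¬¬p = 1 ⇒ 0 = 0
(¬¬p ⇒ q) + (q ⇒ ¬¬¬p) = 1 + 0 = 1
This gives 1 ≠ 5.

No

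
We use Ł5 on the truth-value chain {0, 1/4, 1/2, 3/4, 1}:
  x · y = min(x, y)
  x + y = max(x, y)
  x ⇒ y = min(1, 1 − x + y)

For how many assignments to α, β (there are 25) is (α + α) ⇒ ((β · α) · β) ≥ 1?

value 1: 15 assignments (counts)
value 3/4: 4 assignments
value 1/2: 3 assignments
value 1/4: 2 assignments
value 0: 1 assignment
So 15 of the 25 assignments meet the threshold.

15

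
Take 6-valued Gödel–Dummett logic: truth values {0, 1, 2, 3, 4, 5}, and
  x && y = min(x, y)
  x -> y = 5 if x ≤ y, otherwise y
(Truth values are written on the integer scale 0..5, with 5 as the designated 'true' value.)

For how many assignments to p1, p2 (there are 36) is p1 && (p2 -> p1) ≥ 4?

value 5: 6 assignments (counts)
value 4: 6 assignments (counts)
value 3: 6 assignments
value 2: 6 assignments
value 1: 6 assignments
value 0: 6 assignments
So 12 of the 36 assignments meet the threshold.

12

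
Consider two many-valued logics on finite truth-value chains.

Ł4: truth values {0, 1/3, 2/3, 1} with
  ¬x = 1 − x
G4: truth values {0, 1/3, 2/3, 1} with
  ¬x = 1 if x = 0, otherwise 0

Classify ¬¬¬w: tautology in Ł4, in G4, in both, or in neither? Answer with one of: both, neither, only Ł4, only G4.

In Ł4: at w = 1/3 the value is 2/3 — not a tautology.
In G4: at w = 1/3 the value is 0 — not a tautology.

neither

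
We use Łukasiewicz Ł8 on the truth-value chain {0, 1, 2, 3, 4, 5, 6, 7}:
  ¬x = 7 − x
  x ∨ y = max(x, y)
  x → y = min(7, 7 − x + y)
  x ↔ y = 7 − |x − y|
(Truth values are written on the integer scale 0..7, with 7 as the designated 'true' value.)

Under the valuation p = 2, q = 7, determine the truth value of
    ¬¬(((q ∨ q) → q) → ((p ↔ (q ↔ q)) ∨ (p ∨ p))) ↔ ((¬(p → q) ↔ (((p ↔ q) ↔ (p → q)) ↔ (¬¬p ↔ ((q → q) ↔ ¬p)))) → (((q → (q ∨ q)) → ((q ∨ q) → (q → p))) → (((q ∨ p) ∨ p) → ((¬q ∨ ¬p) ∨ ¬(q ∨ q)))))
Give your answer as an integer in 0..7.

2

q ∨ q = 7 ∨ 7 = 7
(q ∨ q) → q = 7 → 7 = 7
q ↔ q = 7 ↔ 7 = 7
p ↔ (q ↔ q) = 2 ↔ 7 = 2
p ∨ p = 2 ∨ 2 = 2
(p ↔ (q ↔ q)) ∨ (p ∨ p) = 2 ∨ 2 = 2
((q ∨ q) → q) → ((p ↔ (q ↔ q)) ∨ (p ∨ p)) = 7 → 2 = 2
¬(((q ∨ q) → q) → ((p ↔ (q ↔ q)) ∨ (p ∨ p))) = ¬2 = 5
¬¬(((q ∨ q) → q) → ((p ↔ (q ↔ q)) ∨ (p ∨ p))) = ¬5 = 2
p → q = 2 → 7 = 7
¬(p → q) = ¬7 = 0
p ↔ q = 2 ↔ 7 = 2
p → q = 2 → 7 = 7
(p ↔ q) ↔ (p → q) = 2 ↔ 7 = 2
¬p = ¬2 = 5
¬¬p = ¬5 = 2
q → q = 7 → 7 = 7
¬p = ¬2 = 5
(q → q) ↔ ¬p = 7 ↔ 5 = 5
¬¬p ↔ ((q → q) ↔ ¬p) = 2 ↔ 5 = 4
((p ↔ q) ↔ (p → q)) ↔ (¬¬p ↔ ((q → q) ↔ ¬p)) = 2 ↔ 4 = 5
¬(p → q) ↔ (((p ↔ q) ↔ (p → q)) ↔ (¬¬p ↔ ((q → q) ↔ ¬p))) = 0 ↔ 5 = 2
q ∨ q = 7 ∨ 7 = 7
q → (q ∨ q) = 7 → 7 = 7
q ∨ q = 7 ∨ 7 = 7
q → p = 7 → 2 = 2
(q ∨ q) → (q → p) = 7 → 2 = 2
(q → (q ∨ q)) → ((q ∨ q) → (q → p)) = 7 → 2 = 2
q ∨ p = 7 ∨ 2 = 7
(q ∨ p) ∨ p = 7 ∨ 2 = 7
¬q = ¬7 = 0
¬p = ¬2 = 5
¬q ∨ ¬p = 0 ∨ 5 = 5
q ∨ q = 7 ∨ 7 = 7
¬(q ∨ q) = ¬7 = 0
(¬q ∨ ¬p) ∨ ¬(q ∨ q) = 5 ∨ 0 = 5
((q ∨ p) ∨ p) → ((¬q ∨ ¬p) ∨ ¬(q ∨ q)) = 7 → 5 = 5
((q → (q ∨ q)) → ((q ∨ q) → (q → p))) → (((q ∨ p) ∨ p) → ((¬q ∨ ¬p) ∨ ¬(q ∨ q))) = 2 → 5 = 7
(¬(p → q) ↔ (((p ↔ q) ↔ (p → q)) ↔ (¬¬p ↔ ((q → q) ↔ ¬p)))) → (((q → (q ∨ q)) → ((q ∨ q) → (q → p))) → (((q ∨ p) ∨ p) → ((¬q ∨ ¬p) ∨ ¬(q ∨ q)))) = 2 → 7 = 7
¬¬(((q ∨ q) → q) → ((p ↔ (q ↔ q)) ∨ (p ∨ p))) ↔ ((¬(p → q) ↔ (((p ↔ q) ↔ (p → q)) ↔ (¬¬p ↔ ((q → q) ↔ ¬p)))) → (((q → (q ∨ q)) → ((q ∨ q) → (q → p))) → (((q ∨ p) ∨ p) → ((¬q ∨ ¬p) ∨ ¬(q ∨ q))))) = 2 ↔ 7 = 2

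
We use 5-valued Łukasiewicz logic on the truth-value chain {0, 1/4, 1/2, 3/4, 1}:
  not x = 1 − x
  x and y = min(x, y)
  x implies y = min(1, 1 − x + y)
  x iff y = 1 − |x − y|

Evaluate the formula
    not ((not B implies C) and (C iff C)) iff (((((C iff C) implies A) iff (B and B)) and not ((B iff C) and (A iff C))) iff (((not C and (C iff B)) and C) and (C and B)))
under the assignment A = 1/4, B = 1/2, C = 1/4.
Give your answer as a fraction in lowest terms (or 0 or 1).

not B = not 1/2 = 1/2
not B implies C = 1/2 implies 1/4 = 3/4
C iff C = 1/4 iff 1/4 = 1
(not B implies C) and (C iff C) = 3/4 and 1 = 3/4
not ((not B implies C) and (C iff C)) = not 3/4 = 1/4
C iff C = 1/4 iff 1/4 = 1
(C iff C) implies A = 1 implies 1/4 = 1/4
B and B = 1/2 and 1/2 = 1/2
((C iff C) implies A) iff (B and B) = 1/4 iff 1/2 = 3/4
B iff C = 1/2 iff 1/4 = 3/4
A iff C = 1/4 iff 1/4 = 1
(B iff C) and (A iff C) = 3/4 and 1 = 3/4
not ((B iff C) and (A iff C)) = not 3/4 = 1/4
(((C iff C) implies A) iff (B and B)) and not ((B iff C) and (A iff C)) = 3/4 and 1/4 = 1/4
not C = not 1/4 = 3/4
C iff B = 1/4 iff 1/2 = 3/4
not C and (C iff B) = 3/4 and 3/4 = 3/4
(not C and (C iff B)) and C = 3/4 and 1/4 = 1/4
C and B = 1/4 and 1/2 = 1/4
((not C and (C iff B)) and C) and (C and B) = 1/4 and 1/4 = 1/4
((((C iff C) implies A) iff (B and B)) and not ((B iff C) and (A iff C))) iff (((not C and (C iff B)) and C) and (C and B)) = 1/4 iff 1/4 = 1
not ((not B implies C) and (C iff C)) iff (((((C iff C) implies A) iff (B and B)) and not ((B iff C) and (A iff C))) iff (((not C and (C iff B)) and C) and (C and B))) = 1/4 iff 1 = 1/4

1/4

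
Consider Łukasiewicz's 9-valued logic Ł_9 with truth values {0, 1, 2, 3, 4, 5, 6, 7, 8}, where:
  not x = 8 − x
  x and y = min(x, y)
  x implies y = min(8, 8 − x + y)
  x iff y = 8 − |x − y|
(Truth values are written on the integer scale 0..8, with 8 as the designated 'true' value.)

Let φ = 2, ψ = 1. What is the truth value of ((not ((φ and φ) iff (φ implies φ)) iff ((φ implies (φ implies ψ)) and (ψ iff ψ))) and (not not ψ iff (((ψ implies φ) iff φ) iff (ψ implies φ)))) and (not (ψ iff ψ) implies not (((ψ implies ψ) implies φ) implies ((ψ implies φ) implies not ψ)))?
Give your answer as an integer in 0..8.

6

φ and φ = 2 and 2 = 2
φ implies φ = 2 implies 2 = 8
(φ and φ) iff (φ implies φ) = 2 iff 8 = 2
not ((φ and φ) iff (φ implies φ)) = not 2 = 6
φ implies ψ = 2 implies 1 = 7
φ implies (φ implies ψ) = 2 implies 7 = 8
ψ iff ψ = 1 iff 1 = 8
(φ implies (φ implies ψ)) and (ψ iff ψ) = 8 and 8 = 8
not ((φ and φ) iff (φ implies φ)) iff ((φ implies (φ implies ψ)) and (ψ iff ψ)) = 6 iff 8 = 6
not ψ = not 1 = 7
not not ψ = not 7 = 1
ψ implies φ = 1 implies 2 = 8
(ψ implies φ) iff φ = 8 iff 2 = 2
ψ implies φ = 1 implies 2 = 8
((ψ implies φ) iff φ) iff (ψ implies φ) = 2 iff 8 = 2
not not ψ iff (((ψ implies φ) iff φ) iff (ψ implies φ)) = 1 iff 2 = 7
(not ((φ and φ) iff (φ implies φ)) iff ((φ implies (φ implies ψ)) and (ψ iff ψ))) and (not not ψ iff (((ψ implies φ) iff φ) iff (ψ implies φ))) = 6 and 7 = 6
ψ iff ψ = 1 iff 1 = 8
not (ψ iff ψ) = not 8 = 0
ψ implies ψ = 1 implies 1 = 8
(ψ implies ψ) implies φ = 8 implies 2 = 2
ψ implies φ = 1 implies 2 = 8
not ψ = not 1 = 7
(ψ implies φ) implies not ψ = 8 implies 7 = 7
((ψ implies ψ) implies φ) implies ((ψ implies φ) implies not ψ) = 2 implies 7 = 8
not (((ψ implies ψ) implies φ) implies ((ψ implies φ) implies not ψ)) = not 8 = 0
not (ψ iff ψ) implies not (((ψ implies ψ) implies φ) implies ((ψ implies φ) implies not ψ)) = 0 implies 0 = 8
((not ((φ and φ) iff (φ implies φ)) iff ((φ implies (φ implies ψ)) and (ψ iff ψ))) and (not not ψ iff (((ψ implies φ) iff φ) iff (ψ implies φ)))) and (not (ψ iff ψ) implies not (((ψ implies ψ) implies φ) implies ((ψ implies φ) implies not ψ))) = 6 and 8 = 6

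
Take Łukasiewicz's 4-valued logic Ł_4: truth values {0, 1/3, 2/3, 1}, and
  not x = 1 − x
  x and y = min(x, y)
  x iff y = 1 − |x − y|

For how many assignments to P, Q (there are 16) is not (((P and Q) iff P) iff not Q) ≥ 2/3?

9

P = 0, Q = 0 ↦ 0  <
P = 0, Q = 1/3 ↦ 1/3  <
P = 0, Q = 2/3 ↦ 2/3  ≥
P = 0, Q = 1 ↦ 1  ≥
P = 1/3, Q = 0 ↦ 1/3  <
P = 1/3, Q = 1/3 ↦ 1/3  <
P = 1/3, Q = 2/3 ↦ 2/3  ≥
P = 1/3, Q = 1 ↦ 1  ≥
P = 2/3, Q = 0 ↦ 2/3  ≥
P = 2/3, Q = 1/3 ↦ 0  <
P = 2/3, Q = 2/3 ↦ 2/3  ≥
P = 2/3, Q = 1 ↦ 1  ≥
P = 1, Q = 0 ↦ 1  ≥
P = 1, Q = 1/3 ↦ 1/3  <
P = 1, Q = 2/3 ↦ 1/3  <
P = 1, Q = 1 ↦ 1  ≥
So 9 of the 16 assignments meet the threshold.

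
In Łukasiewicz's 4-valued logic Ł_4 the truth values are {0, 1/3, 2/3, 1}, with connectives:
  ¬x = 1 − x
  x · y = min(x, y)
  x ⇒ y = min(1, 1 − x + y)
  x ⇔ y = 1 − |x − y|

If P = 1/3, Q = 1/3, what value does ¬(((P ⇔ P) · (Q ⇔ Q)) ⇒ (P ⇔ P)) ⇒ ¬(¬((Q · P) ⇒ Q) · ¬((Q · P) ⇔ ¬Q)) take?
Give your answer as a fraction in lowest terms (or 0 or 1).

1

P ⇔ P = 1/3 ⇔ 1/3 = 1
Q ⇔ Q = 1/3 ⇔ 1/3 = 1
(P ⇔ P) · (Q ⇔ Q) = 1 · 1 = 1
P ⇔ P = 1/3 ⇔ 1/3 = 1
((P ⇔ P) · (Q ⇔ Q)) ⇒ (P ⇔ P) = 1 ⇒ 1 = 1
¬(((P ⇔ P) · (Q ⇔ Q)) ⇒ (P ⇔ P)) = ¬1 = 0
Q · P = 1/3 · 1/3 = 1/3
(Q · P) ⇒ Q = 1/3 ⇒ 1/3 = 1
¬((Q · P) ⇒ Q) = ¬1 = 0
Q · P = 1/3 · 1/3 = 1/3
¬Q = ¬1/3 = 2/3
(Q · P) ⇔ ¬Q = 1/3 ⇔ 2/3 = 2/3
¬((Q · P) ⇔ ¬Q) = ¬2/3 = 1/3
¬((Q · P) ⇒ Q) · ¬((Q · P) ⇔ ¬Q) = 0 · 1/3 = 0
¬(¬((Q · P) ⇒ Q) · ¬((Q · P) ⇔ ¬Q)) = ¬0 = 1
¬(((P ⇔ P) · (Q ⇔ Q)) ⇒ (P ⇔ P)) ⇒ ¬(¬((Q · P) ⇒ Q) · ¬((Q · P) ⇔ ¬Q)) = 0 ⇒ 1 = 1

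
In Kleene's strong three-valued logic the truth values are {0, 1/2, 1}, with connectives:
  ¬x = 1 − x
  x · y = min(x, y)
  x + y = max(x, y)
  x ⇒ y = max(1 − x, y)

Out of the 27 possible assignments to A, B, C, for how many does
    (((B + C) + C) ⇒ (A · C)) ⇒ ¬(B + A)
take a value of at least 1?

9

value 1: 9 assignments (counts)
value 1/2: 14 assignments
value 0: 4 assignments
So 9 of the 27 assignments meet the threshold.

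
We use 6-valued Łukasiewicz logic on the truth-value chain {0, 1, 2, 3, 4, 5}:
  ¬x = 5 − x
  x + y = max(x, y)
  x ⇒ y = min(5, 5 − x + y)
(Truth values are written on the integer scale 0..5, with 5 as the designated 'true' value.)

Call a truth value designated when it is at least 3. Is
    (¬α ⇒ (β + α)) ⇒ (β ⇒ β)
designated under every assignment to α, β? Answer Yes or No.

Yes

At α = 5, β = 1, for instance:
¬α = ¬5 = 0
β + α = 1 + 5 = 5
¬α ⇒ (β + α) = 0 ⇒ 5 = 5
β ⇒ β = 1 ⇒ 1 = 5
(¬α ⇒ (β + α)) ⇒ (β ⇒ β) = 5 ⇒ 5 = 5
and checking the remaining 35 assignments likewise gives ≥ 3 in every case.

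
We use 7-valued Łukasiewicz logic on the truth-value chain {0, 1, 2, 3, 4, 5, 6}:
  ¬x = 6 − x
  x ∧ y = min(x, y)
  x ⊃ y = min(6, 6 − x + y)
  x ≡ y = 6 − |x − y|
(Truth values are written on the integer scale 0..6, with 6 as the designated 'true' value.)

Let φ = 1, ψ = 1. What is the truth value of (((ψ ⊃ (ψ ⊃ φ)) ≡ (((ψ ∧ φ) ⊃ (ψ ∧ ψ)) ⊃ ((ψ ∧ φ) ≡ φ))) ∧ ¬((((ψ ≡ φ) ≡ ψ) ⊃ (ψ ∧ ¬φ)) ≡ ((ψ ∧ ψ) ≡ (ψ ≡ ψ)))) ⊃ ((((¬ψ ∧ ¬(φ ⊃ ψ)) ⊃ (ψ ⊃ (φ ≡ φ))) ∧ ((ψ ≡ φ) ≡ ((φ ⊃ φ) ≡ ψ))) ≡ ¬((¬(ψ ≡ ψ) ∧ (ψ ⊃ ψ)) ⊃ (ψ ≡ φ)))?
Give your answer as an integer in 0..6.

6

ψ ⊃ φ = 1 ⊃ 1 = 6
ψ ⊃ (ψ ⊃ φ) = 1 ⊃ 6 = 6
ψ ∧ φ = 1 ∧ 1 = 1
ψ ∧ ψ = 1 ∧ 1 = 1
(ψ ∧ φ) ⊃ (ψ ∧ ψ) = 1 ⊃ 1 = 6
ψ ∧ φ = 1 ∧ 1 = 1
(ψ ∧ φ) ≡ φ = 1 ≡ 1 = 6
((ψ ∧ φ) ⊃ (ψ ∧ ψ)) ⊃ ((ψ ∧ φ) ≡ φ) = 6 ⊃ 6 = 6
(ψ ⊃ (ψ ⊃ φ)) ≡ (((ψ ∧ φ) ⊃ (ψ ∧ ψ)) ⊃ ((ψ ∧ φ) ≡ φ)) = 6 ≡ 6 = 6
ψ ≡ φ = 1 ≡ 1 = 6
(ψ ≡ φ) ≡ ψ = 6 ≡ 1 = 1
¬φ = ¬1 = 5
ψ ∧ ¬φ = 1 ∧ 5 = 1
((ψ ≡ φ) ≡ ψ) ⊃ (ψ ∧ ¬φ) = 1 ⊃ 1 = 6
ψ ∧ ψ = 1 ∧ 1 = 1
ψ ≡ ψ = 1 ≡ 1 = 6
(ψ ∧ ψ) ≡ (ψ ≡ ψ) = 1 ≡ 6 = 1
(((ψ ≡ φ) ≡ ψ) ⊃ (ψ ∧ ¬φ)) ≡ ((ψ ∧ ψ) ≡ (ψ ≡ ψ)) = 6 ≡ 1 = 1
¬((((ψ ≡ φ) ≡ ψ) ⊃ (ψ ∧ ¬φ)) ≡ ((ψ ∧ ψ) ≡ (ψ ≡ ψ))) = ¬1 = 5
((ψ ⊃ (ψ ⊃ φ)) ≡ (((ψ ∧ φ) ⊃ (ψ ∧ ψ)) ⊃ ((ψ ∧ φ) ≡ φ))) ∧ ¬((((ψ ≡ φ) ≡ ψ) ⊃ (ψ ∧ ¬φ)) ≡ ((ψ ∧ ψ) ≡ (ψ ≡ ψ))) = 6 ∧ 5 = 5
¬ψ = ¬1 = 5
φ ⊃ ψ = 1 ⊃ 1 = 6
¬(φ ⊃ ψ) = ¬6 = 0
¬ψ ∧ ¬(φ ⊃ ψ) = 5 ∧ 0 = 0
φ ≡ φ = 1 ≡ 1 = 6
ψ ⊃ (φ ≡ φ) = 1 ⊃ 6 = 6
(¬ψ ∧ ¬(φ ⊃ ψ)) ⊃ (ψ ⊃ (φ ≡ φ)) = 0 ⊃ 6 = 6
ψ ≡ φ = 1 ≡ 1 = 6
φ ⊃ φ = 1 ⊃ 1 = 6
(φ ⊃ φ) ≡ ψ = 6 ≡ 1 = 1
(ψ ≡ φ) ≡ ((φ ⊃ φ) ≡ ψ) = 6 ≡ 1 = 1
((¬ψ ∧ ¬(φ ⊃ ψ)) ⊃ (ψ ⊃ (φ ≡ φ))) ∧ ((ψ ≡ φ) ≡ ((φ ⊃ φ) ≡ ψ)) = 6 ∧ 1 = 1
ψ ≡ ψ = 1 ≡ 1 = 6
¬(ψ ≡ ψ) = ¬6 = 0
ψ ⊃ ψ = 1 ⊃ 1 = 6
¬(ψ ≡ ψ) ∧ (ψ ⊃ ψ) = 0 ∧ 6 = 0
ψ ≡ φ = 1 ≡ 1 = 6
(¬(ψ ≡ ψ) ∧ (ψ ⊃ ψ)) ⊃ (ψ ≡ φ) = 0 ⊃ 6 = 6
¬((¬(ψ ≡ ψ) ∧ (ψ ⊃ ψ)) ⊃ (ψ ≡ φ)) = ¬6 = 0
(((¬ψ ∧ ¬(φ ⊃ ψ)) ⊃ (ψ ⊃ (φ ≡ φ))) ∧ ((ψ ≡ φ) ≡ ((φ ⊃ φ) ≡ ψ))) ≡ ¬((¬(ψ ≡ ψ) ∧ (ψ ⊃ ψ)) ⊃ (ψ ≡ φ)) = 1 ≡ 0 = 5
(((ψ ⊃ (ψ ⊃ φ)) ≡ (((ψ ∧ φ) ⊃ (ψ ∧ ψ)) ⊃ ((ψ ∧ φ) ≡ φ))) ∧ ¬((((ψ ≡ φ) ≡ ψ) ⊃ (ψ ∧ ¬φ)) ≡ ((ψ ∧ ψ) ≡ (ψ ≡ ψ)))) ⊃ ((((¬ψ ∧ ¬(φ ⊃ ψ)) ⊃ (ψ ⊃ (φ ≡ φ))) ∧ ((ψ ≡ φ) ≡ ((φ ⊃ φ) ≡ ψ))) ≡ ¬((¬(ψ ≡ ψ) ∧ (ψ ⊃ ψ)) ⊃ (ψ ≡ φ))) = 5 ⊃ 5 = 6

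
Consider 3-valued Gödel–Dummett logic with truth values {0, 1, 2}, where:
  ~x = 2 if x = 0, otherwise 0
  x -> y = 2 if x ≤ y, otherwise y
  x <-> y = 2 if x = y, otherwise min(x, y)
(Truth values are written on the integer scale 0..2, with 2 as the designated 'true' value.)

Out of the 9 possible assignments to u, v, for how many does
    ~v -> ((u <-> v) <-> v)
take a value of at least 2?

u = 0, v = 0 ↦ 0  <
u = 0, v = 1 ↦ 2  ≥
u = 0, v = 2 ↦ 2  ≥
u = 1, v = 0 ↦ 2  ≥
u = 1, v = 1 ↦ 2  ≥
u = 1, v = 2 ↦ 2  ≥
u = 2, v = 0 ↦ 2  ≥
u = 2, v = 1 ↦ 2  ≥
u = 2, v = 2 ↦ 2  ≥
So 8 of the 9 assignments meet the threshold.

8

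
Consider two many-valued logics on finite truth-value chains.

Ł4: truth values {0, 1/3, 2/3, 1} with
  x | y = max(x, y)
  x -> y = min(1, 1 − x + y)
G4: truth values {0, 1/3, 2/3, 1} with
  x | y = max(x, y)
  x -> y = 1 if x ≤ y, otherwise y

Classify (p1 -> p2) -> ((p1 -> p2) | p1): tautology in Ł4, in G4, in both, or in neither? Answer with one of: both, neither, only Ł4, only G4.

both

In Ł4: every assignment gives 1 — tautology.
In G4: every assignment gives 1 — tautology.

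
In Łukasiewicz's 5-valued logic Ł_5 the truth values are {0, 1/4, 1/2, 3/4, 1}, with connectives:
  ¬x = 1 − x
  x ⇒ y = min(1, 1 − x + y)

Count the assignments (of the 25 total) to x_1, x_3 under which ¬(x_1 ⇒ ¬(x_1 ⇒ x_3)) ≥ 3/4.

4

value 1: 1 assignment (counts)
value 3/4: 3 assignments (counts)
value 1/2: 5 assignments
value 1/4: 7 assignments
value 0: 9 assignments
So 4 of the 25 assignments meet the threshold.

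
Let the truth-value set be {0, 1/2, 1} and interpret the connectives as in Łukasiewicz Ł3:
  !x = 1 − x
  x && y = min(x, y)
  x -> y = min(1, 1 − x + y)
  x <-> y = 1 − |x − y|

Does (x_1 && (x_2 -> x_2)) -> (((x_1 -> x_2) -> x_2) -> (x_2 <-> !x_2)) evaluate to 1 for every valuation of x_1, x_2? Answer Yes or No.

Counterexample: take x_1 = 1/2, x_2 = 1.
x_2 -> x_2 = 1 -> 1 = 1
x_1 && (x_2 -> x_2) = 1/2 && 1 = 1/2
x_1 -> x_2 = 1/2 -> 1 = 1
(x_1 -> x_2) -> x_2 = 1 -> 1 = 1
!x_2 = !1 = 0
x_2 <-> !x_2 = 1 <-> 0 = 0
((x_1 -> x_2) -> x_2) -> (x_2 <-> !x_2) = 1 -> 0 = 0
(x_1 && (x_2 -> x_2)) -> (((x_1 -> x_2) -> x_2) -> (x_2 <-> !x_2)) = 1/2 -> 0 = 1/2
This gives 1/2 ≠ 1.

No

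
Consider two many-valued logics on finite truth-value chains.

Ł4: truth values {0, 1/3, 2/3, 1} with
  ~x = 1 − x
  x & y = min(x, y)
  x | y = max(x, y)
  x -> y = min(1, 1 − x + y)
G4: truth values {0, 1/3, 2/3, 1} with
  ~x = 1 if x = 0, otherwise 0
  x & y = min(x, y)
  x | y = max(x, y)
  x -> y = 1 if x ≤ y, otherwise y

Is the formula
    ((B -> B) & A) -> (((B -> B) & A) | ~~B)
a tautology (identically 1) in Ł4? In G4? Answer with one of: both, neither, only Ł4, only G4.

In Ł4: every assignment gives 1 — tautology.
In G4: every assignment gives 1 — tautology.

both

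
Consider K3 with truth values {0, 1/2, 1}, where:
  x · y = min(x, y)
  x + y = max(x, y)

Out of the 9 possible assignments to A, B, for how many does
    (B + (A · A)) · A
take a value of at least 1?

3

A = 0, B = 0 ↦ 0  <
A = 0, B = 1/2 ↦ 0  <
A = 0, B = 1 ↦ 0  <
A = 1/2, B = 0 ↦ 1/2  <
A = 1/2, B = 1/2 ↦ 1/2  <
A = 1/2, B = 1 ↦ 1/2  <
A = 1, B = 0 ↦ 1  ≥
A = 1, B = 1/2 ↦ 1  ≥
A = 1, B = 1 ↦ 1  ≥
So 3 of the 9 assignments meet the threshold.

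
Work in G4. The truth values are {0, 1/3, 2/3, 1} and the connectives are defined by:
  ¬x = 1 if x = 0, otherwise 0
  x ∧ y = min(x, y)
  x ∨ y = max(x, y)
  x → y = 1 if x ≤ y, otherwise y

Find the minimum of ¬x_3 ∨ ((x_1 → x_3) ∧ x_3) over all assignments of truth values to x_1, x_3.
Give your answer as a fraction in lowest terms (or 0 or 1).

1/3

Take x_1 = 0, x_3 = 1/3:
¬x_3 = ¬1/3 = 0
x_1 → x_3 = 0 → 1/3 = 1
(x_1 → x_3) ∧ x_3 = 1 ∧ 1/3 = 1/3
¬x_3 ∨ ((x_1 → x_3) ∧ x_3) = 0 ∨ 1/3 = 1/3
No assignment yields a value below 1/3, so this is the minimum.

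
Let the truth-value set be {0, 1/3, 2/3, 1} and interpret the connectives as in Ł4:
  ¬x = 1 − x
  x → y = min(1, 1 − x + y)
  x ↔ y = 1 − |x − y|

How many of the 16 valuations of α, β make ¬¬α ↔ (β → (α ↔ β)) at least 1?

7

α = 0, β = 0 ↦ 0  <
α = 0, β = 1/3 ↦ 0  <
α = 0, β = 2/3 ↦ 1/3  <
α = 0, β = 1 ↦ 1  ≥
α = 1/3, β = 0 ↦ 1/3  <
α = 1/3, β = 1/3 ↦ 1/3  <
α = 1/3, β = 2/3 ↦ 1/3  <
α = 1/3, β = 1 ↦ 1  ≥
α = 2/3, β = 0 ↦ 2/3  <
α = 2/3, β = 1/3 ↦ 2/3  <
α = 2/3, β = 2/3 ↦ 2/3  <
α = 2/3, β = 1 ↦ 1  ≥
α = 1, β = 0 ↦ 1  ≥
α = 1, β = 1/3 ↦ 1  ≥
α = 1, β = 2/3 ↦ 1  ≥
α = 1, β = 1 ↦ 1  ≥
So 7 of the 16 assignments meet the threshold.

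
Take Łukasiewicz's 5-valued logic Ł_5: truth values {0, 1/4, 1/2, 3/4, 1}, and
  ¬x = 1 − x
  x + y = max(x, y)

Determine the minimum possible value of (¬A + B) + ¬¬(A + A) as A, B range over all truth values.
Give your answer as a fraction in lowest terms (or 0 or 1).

1/2

Take A = 1/2, B = 0:
¬A = ¬1/2 = 1/2
¬A + B = 1/2 + 0 = 1/2
A + A = 1/2 + 1/2 = 1/2
¬(A + A) = ¬1/2 = 1/2
¬¬(A + A) = ¬1/2 = 1/2
(¬A + B) + ¬¬(A + A) = 1/2 + 1/2 = 1/2
No assignment yields a value below 1/2, so this is the minimum.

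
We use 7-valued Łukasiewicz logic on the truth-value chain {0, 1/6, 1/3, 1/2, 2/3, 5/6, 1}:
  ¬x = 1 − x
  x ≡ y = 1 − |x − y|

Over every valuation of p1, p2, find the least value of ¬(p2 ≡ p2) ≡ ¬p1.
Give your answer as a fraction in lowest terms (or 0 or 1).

Take p1 = 0, p2 = 0:
p2 ≡ p2 = 0 ≡ 0 = 1
¬(p2 ≡ p2) = ¬1 = 0
¬p1 = ¬0 = 1
¬(p2 ≡ p2) ≡ ¬p1 = 0 ≡ 1 = 0
No assignment yields a value below 0, so this is the minimum.

0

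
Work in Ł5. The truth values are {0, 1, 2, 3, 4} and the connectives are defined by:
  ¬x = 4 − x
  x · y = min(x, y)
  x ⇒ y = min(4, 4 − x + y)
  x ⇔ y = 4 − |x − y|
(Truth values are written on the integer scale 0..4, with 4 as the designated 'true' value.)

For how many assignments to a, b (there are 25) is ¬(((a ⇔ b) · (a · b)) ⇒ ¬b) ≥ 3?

value 4: 1 assignment (counts)
value 3: 1 assignment (counts)
value 2: 3 assignments
value 1: 2 assignments
value 0: 18 assignments
So 2 of the 25 assignments meet the threshold.

2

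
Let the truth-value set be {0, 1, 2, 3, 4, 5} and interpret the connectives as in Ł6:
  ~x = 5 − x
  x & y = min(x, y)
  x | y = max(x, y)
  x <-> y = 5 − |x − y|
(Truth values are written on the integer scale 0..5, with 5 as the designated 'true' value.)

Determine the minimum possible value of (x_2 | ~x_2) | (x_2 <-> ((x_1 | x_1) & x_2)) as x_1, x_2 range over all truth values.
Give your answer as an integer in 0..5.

Take x_1 = 0, x_2 = 2:
~x_2 = ~2 = 3
x_2 | ~x_2 = 2 | 3 = 3
x_1 | x_1 = 0 | 0 = 0
(x_1 | x_1) & x_2 = 0 & 2 = 0
x_2 <-> ((x_1 | x_1) & x_2) = 2 <-> 0 = 3
(x_2 | ~x_2) | (x_2 <-> ((x_1 | x_1) & x_2)) = 3 | 3 = 3
No assignment yields a value below 3, so this is the minimum.

3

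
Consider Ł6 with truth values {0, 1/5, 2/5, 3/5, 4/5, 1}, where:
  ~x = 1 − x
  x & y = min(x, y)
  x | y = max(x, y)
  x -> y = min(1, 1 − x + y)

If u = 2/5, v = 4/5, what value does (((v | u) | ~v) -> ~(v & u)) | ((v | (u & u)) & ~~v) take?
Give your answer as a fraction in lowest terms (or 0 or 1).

4/5

v | u = 4/5 | 2/5 = 4/5
~v = ~4/5 = 1/5
(v | u) | ~v = 4/5 | 1/5 = 4/5
v & u = 4/5 & 2/5 = 2/5
~(v & u) = ~2/5 = 3/5
((v | u) | ~v) -> ~(v & u) = 4/5 -> 3/5 = 4/5
u & u = 2/5 & 2/5 = 2/5
v | (u & u) = 4/5 | 2/5 = 4/5
~v = ~4/5 = 1/5
~~v = ~1/5 = 4/5
(v | (u & u)) & ~~v = 4/5 & 4/5 = 4/5
(((v | u) | ~v) -> ~(v & u)) | ((v | (u & u)) & ~~v) = 4/5 | 4/5 = 4/5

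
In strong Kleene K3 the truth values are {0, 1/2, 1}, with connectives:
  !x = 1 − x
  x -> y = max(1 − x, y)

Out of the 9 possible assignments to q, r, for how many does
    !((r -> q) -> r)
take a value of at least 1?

3

q = 0, r = 0 ↦ 1  ≥
q = 0, r = 1/2 ↦ 1/2  <
q = 0, r = 1 ↦ 0  <
q = 1/2, r = 0 ↦ 1  ≥
q = 1/2, r = 1/2 ↦ 1/2  <
q = 1/2, r = 1 ↦ 0  <
q = 1, r = 0 ↦ 1  ≥
q = 1, r = 1/2 ↦ 1/2  <
q = 1, r = 1 ↦ 0  <
So 3 of the 9 assignments meet the threshold.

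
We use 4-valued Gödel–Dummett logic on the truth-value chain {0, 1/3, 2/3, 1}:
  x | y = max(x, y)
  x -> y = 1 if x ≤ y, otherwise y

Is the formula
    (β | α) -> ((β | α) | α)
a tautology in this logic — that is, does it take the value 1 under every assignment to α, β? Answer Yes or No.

Yes

α = 0, β = 0 ↦ 1
α = 0, β = 1/3 ↦ 1
α = 0, β = 2/3 ↦ 1
α = 0, β = 1 ↦ 1
α = 1/3, β = 0 ↦ 1
α = 1/3, β = 1/3 ↦ 1
α = 1/3, β = 2/3 ↦ 1
α = 1/3, β = 1 ↦ 1
α = 2/3, β = 0 ↦ 1
α = 2/3, β = 1/3 ↦ 1
α = 2/3, β = 2/3 ↦ 1
α = 2/3, β = 1 ↦ 1
α = 1, β = 0 ↦ 1
α = 1, β = 1/3 ↦ 1
α = 1, β = 2/3 ↦ 1
α = 1, β = 1 ↦ 1
Every assignment gives a value ≥ 1.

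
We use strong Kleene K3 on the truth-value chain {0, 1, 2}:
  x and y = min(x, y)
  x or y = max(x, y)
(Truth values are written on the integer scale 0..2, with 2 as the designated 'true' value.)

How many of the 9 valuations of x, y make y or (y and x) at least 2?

x = 0, y = 0 ↦ 0  <
x = 0, y = 1 ↦ 1  <
x = 0, y = 2 ↦ 2  ≥
x = 1, y = 0 ↦ 0  <
x = 1, y = 1 ↦ 1  <
x = 1, y = 2 ↦ 2  ≥
x = 2, y = 0 ↦ 0  <
x = 2, y = 1 ↦ 1  <
x = 2, y = 2 ↦ 2  ≥
So 3 of the 9 assignments meet the threshold.

3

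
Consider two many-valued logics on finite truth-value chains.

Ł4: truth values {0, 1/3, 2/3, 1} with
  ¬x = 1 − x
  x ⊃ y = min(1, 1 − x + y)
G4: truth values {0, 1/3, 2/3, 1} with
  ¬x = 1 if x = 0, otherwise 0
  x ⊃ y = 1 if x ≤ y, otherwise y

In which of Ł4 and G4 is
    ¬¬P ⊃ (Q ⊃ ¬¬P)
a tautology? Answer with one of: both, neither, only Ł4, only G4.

both

In Ł4: every assignment gives 1 — tautology.
In G4: every assignment gives 1 — tautology.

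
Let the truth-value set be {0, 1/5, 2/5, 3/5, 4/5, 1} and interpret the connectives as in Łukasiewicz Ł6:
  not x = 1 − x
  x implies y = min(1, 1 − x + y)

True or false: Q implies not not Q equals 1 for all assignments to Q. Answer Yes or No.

Q = 0 ↦ 1
Q = 1/5 ↦ 1
Q = 2/5 ↦ 1
Q = 3/5 ↦ 1
Q = 4/5 ↦ 1
Q = 1 ↦ 1
Every assignment gives a value ≥ 1.

Yes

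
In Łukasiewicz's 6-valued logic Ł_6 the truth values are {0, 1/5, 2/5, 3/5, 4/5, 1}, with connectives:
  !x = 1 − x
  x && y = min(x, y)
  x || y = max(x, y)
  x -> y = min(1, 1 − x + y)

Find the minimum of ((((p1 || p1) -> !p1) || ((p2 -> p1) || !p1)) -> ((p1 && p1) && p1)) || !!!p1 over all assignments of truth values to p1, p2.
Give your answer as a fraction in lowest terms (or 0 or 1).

3/5

Take p1 = 2/5, p2 = 0:
p1 || p1 = 2/5 || 2/5 = 2/5
!p1 = !2/5 = 3/5
(p1 || p1) -> !p1 = 2/5 -> 3/5 = 1
p2 -> p1 = 0 -> 2/5 = 1
!p1 = !2/5 = 3/5
(p2 -> p1) || !p1 = 1 || 3/5 = 1
((p1 || p1) -> !p1) || ((p2 -> p1) || !p1) = 1 || 1 = 1
p1 && p1 = 2/5 && 2/5 = 2/5
(p1 && p1) && p1 = 2/5 && 2/5 = 2/5
(((p1 || p1) -> !p1) || ((p2 -> p1) || !p1)) -> ((p1 && p1) && p1) = 1 -> 2/5 = 2/5
!p1 = !2/5 = 3/5
!!p1 = !3/5 = 2/5
!!!p1 = !2/5 = 3/5
((((p1 || p1) -> !p1) || ((p2 -> p1) || !p1)) -> ((p1 && p1) && p1)) || !!!p1 = 2/5 || 3/5 = 3/5
No assignment yields a value below 3/5, so this is the minimum.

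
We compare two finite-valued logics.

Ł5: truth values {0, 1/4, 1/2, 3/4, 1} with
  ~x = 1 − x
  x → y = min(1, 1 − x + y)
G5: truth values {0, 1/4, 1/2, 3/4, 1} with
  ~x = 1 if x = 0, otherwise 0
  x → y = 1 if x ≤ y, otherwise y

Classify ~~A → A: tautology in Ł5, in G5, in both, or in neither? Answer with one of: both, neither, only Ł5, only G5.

only Ł5

In Ł5: every assignment gives 1 — tautology.
In G5: at A = 1/4 the value is 1/4 — not a tautology.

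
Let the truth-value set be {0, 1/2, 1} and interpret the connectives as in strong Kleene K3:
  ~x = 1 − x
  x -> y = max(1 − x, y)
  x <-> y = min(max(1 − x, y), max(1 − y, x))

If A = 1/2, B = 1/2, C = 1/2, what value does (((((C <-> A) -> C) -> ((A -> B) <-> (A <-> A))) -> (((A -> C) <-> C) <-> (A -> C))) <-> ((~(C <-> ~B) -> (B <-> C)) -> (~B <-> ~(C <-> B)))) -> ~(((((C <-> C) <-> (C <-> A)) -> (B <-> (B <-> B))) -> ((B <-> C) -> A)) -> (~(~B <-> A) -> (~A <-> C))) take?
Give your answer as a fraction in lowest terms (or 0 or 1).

C <-> A = 1/2 <-> 1/2 = 1/2
(C <-> A) -> C = 1/2 -> 1/2 = 1/2
A -> B = 1/2 -> 1/2 = 1/2
A <-> A = 1/2 <-> 1/2 = 1/2
(A -> B) <-> (A <-> A) = 1/2 <-> 1/2 = 1/2
((C <-> A) -> C) -> ((A -> B) <-> (A <-> A)) = 1/2 -> 1/2 = 1/2
A -> C = 1/2 -> 1/2 = 1/2
(A -> C) <-> C = 1/2 <-> 1/2 = 1/2
A -> C = 1/2 -> 1/2 = 1/2
((A -> C) <-> C) <-> (A -> C) = 1/2 <-> 1/2 = 1/2
(((C <-> A) -> C) -> ((A -> B) <-> (A <-> A))) -> (((A -> C) <-> C) <-> (A -> C)) = 1/2 -> 1/2 = 1/2
~B = ~1/2 = 1/2
C <-> ~B = 1/2 <-> 1/2 = 1/2
~(C <-> ~B) = ~1/2 = 1/2
B <-> C = 1/2 <-> 1/2 = 1/2
~(C <-> ~B) -> (B <-> C) = 1/2 -> 1/2 = 1/2
~B = ~1/2 = 1/2
C <-> B = 1/2 <-> 1/2 = 1/2
~(C <-> B) = ~1/2 = 1/2
~B <-> ~(C <-> B) = 1/2 <-> 1/2 = 1/2
(~(C <-> ~B) -> (B <-> C)) -> (~B <-> ~(C <-> B)) = 1/2 -> 1/2 = 1/2
((((C <-> A) -> C) -> ((A -> B) <-> (A <-> A))) -> (((A -> C) <-> C) <-> (A -> C))) <-> ((~(C <-> ~B) -> (B <-> C)) -> (~B <-> ~(C <-> B))) = 1/2 <-> 1/2 = 1/2
C <-> C = 1/2 <-> 1/2 = 1/2
C <-> A = 1/2 <-> 1/2 = 1/2
(C <-> C) <-> (C <-> A) = 1/2 <-> 1/2 = 1/2
B <-> B = 1/2 <-> 1/2 = 1/2
B <-> (B <-> B) = 1/2 <-> 1/2 = 1/2
((C <-> C) <-> (C <-> A)) -> (B <-> (B <-> B)) = 1/2 -> 1/2 = 1/2
B <-> C = 1/2 <-> 1/2 = 1/2
(B <-> C) -> A = 1/2 -> 1/2 = 1/2
(((C <-> C) <-> (C <-> A)) -> (B <-> (B <-> B))) -> ((B <-> C) -> A) = 1/2 -> 1/2 = 1/2
~B = ~1/2 = 1/2
~B <-> A = 1/2 <-> 1/2 = 1/2
~(~B <-> A) = ~1/2 = 1/2
~A = ~1/2 = 1/2
~A <-> C = 1/2 <-> 1/2 = 1/2
~(~B <-> A) -> (~A <-> C) = 1/2 -> 1/2 = 1/2
((((C <-> C) <-> (C <-> A)) -> (B <-> (B <-> B))) -> ((B <-> C) -> A)) -> (~(~B <-> A) -> (~A <-> C)) = 1/2 -> 1/2 = 1/2
~(((((C <-> C) <-> (C <-> A)) -> (B <-> (B <-> B))) -> ((B <-> C) -> A)) -> (~(~B <-> A) -> (~A <-> C))) = ~1/2 = 1/2
(((((C <-> A) -> C) -> ((A -> B) <-> (A <-> A))) -> (((A -> C) <-> C) <-> (A -> C))) <-> ((~(C <-> ~B) -> (B <-> C)) -> (~B <-> ~(C <-> B)))) -> ~(((((C <-> C) <-> (C <-> A)) -> (B <-> (B <-> B))) -> ((B <-> C) -> A)) -> (~(~B <-> A) -> (~A <-> C))) = 1/2 -> 1/2 = 1/2

1/2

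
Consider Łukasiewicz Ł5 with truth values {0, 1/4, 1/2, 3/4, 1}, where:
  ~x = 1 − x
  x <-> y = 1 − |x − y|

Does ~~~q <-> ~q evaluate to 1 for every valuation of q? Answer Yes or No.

q = 0 ↦ 1
q = 1/4 ↦ 1
q = 1/2 ↦ 1
q = 3/4 ↦ 1
q = 1 ↦ 1
Every assignment gives a value ≥ 1.

Yes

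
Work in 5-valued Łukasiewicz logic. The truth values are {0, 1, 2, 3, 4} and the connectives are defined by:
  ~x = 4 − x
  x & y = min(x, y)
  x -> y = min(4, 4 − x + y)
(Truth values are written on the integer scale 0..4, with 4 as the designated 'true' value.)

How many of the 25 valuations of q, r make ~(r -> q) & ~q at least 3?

value 4: 1 assignment (counts)
value 3: 2 assignments (counts)
value 2: 3 assignments
value 1: 4 assignments
value 0: 15 assignments
So 3 of the 25 assignments meet the threshold.

3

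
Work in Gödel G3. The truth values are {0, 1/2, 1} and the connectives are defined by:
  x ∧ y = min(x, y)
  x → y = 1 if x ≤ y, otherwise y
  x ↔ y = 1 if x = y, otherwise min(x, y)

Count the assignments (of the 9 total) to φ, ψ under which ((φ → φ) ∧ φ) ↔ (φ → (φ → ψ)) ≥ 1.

φ = 0, ψ = 0 ↦ 0  <
φ = 0, ψ = 1/2 ↦ 0  <
φ = 0, ψ = 1 ↦ 0  <
φ = 1/2, ψ = 0 ↦ 0  <
φ = 1/2, ψ = 1/2 ↦ 1/2  <
φ = 1/2, ψ = 1 ↦ 1/2  <
φ = 1, ψ = 0 ↦ 0  <
φ = 1, ψ = 1/2 ↦ 1/2  <
φ = 1, ψ = 1 ↦ 1  ≥
So 1 of the 9 assignments meets the threshold.

1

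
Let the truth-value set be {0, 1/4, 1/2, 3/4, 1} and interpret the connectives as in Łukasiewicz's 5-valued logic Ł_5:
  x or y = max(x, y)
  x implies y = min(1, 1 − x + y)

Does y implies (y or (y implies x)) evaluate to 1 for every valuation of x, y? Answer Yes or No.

Yes

At x = 1, y = 3/4, for instance:
y implies x = 3/4 implies 1 = 1
y or (y implies x) = 3/4 or 1 = 1
y implies (y or (y implies x)) = 3/4 implies 1 = 1
and checking the remaining 24 assignments likewise gives ≥ 1 in every case.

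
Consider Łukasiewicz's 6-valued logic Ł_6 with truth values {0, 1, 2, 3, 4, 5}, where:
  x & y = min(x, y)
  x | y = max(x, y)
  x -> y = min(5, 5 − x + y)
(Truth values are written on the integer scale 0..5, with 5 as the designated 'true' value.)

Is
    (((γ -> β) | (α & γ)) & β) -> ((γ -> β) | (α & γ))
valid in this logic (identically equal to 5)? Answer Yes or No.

At α = 2, β = 0, γ = 1, for instance:
γ -> β = 1 -> 0 = 4
α & γ = 2 & 1 = 1
(γ -> β) | (α & γ) = 4 | 1 = 4
((γ -> β) | (α & γ)) & β = 4 & 0 = 0
(((γ -> β) | (α & γ)) & β) -> ((γ -> β) | (α & γ)) = 0 -> 4 = 5
and checking the remaining 215 assignments likewise gives ≥ 5 in every case.

Yes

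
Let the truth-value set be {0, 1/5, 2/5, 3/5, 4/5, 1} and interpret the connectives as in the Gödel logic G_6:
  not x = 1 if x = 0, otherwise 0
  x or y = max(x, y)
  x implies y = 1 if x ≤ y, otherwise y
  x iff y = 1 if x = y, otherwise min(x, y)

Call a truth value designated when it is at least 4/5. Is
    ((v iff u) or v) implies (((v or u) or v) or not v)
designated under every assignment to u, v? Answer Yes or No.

No

Counterexample: take u = 1/5, v = 1/5.
v iff u = 1/5 iff 1/5 = 1
(v iff u) or v = 1 or 1/5 = 1
v or u = 1/5 or 1/5 = 1/5
(v or u) or v = 1/5 or 1/5 = 1/5
not v = not 1/5 = 0
((v or u) or v) or not v = 1/5 or 0 = 1/5
((v iff u) or v) implies (((v or u) or v) or not v) = 1 implies 1/5 = 1/5
This gives 1/5, which is below 4/5.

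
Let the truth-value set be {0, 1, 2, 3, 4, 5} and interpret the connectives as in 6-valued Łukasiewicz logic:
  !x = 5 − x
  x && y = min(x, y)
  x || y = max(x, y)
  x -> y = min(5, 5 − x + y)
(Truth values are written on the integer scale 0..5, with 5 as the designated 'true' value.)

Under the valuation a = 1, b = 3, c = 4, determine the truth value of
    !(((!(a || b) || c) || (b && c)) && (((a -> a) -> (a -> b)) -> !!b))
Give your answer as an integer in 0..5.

a || b = 1 || 3 = 3
!(a || b) = !3 = 2
!(a || b) || c = 2 || 4 = 4
b && c = 3 && 4 = 3
(!(a || b) || c) || (b && c) = 4 || 3 = 4
a -> a = 1 -> 1 = 5
a -> b = 1 -> 3 = 5
(a -> a) -> (a -> b) = 5 -> 5 = 5
!b = !3 = 2
!!b = !2 = 3
((a -> a) -> (a -> b)) -> !!b = 5 -> 3 = 3
((!(a || b) || c) || (b && c)) && (((a -> a) -> (a -> b)) -> !!b) = 4 && 3 = 3
!(((!(a || b) || c) || (b && c)) && (((a -> a) -> (a -> b)) -> !!b)) = !3 = 2

2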